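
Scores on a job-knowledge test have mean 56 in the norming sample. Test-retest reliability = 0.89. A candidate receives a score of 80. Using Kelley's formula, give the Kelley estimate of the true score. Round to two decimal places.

77.36

T̂ = ρX + (1 − ρ)μ
  = 0.89 × 80 + 0.11 × 56
  = 71.20 + 6.16
  = 77.360
  ≈ 77.36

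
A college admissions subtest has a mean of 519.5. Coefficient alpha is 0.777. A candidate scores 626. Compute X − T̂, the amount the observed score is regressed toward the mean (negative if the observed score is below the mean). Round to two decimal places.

23.75

Regress the observed score toward the mean by the unreliability: T̂ = 0.777·626 + 0.223·519.5 = 486.402 + 115.8485 = 602.2505.
X − T̂ = 626 − 602.250 = 23.750 → 23.75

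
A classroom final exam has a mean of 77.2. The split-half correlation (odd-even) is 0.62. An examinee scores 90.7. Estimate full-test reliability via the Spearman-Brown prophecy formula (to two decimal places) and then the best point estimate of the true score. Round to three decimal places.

87.595

Spearman-Brown: ρ = 2r/(1 + r) = 2(0.62)/(1 + 0.62) = 1.240/1.62 = 0.7654 → 0.77
T̂ = ρX + (1 − ρ)μ
  = 0.77 × 90.7 + 0.23 × 77.2
  = 69.839 + 17.756
  = 87.5950
  ≈ 87.595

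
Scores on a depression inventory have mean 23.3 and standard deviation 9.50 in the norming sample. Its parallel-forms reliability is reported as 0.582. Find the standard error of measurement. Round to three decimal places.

SEM = SD · √(1 − ρ) = 9.50 × √0.418 = 9.50 × 0.6465 = 6.1420

6.142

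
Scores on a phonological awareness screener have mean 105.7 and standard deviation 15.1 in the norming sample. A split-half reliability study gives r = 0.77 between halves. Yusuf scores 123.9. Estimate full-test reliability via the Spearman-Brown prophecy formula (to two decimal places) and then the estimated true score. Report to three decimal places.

Spearman-Brown: ρ = 2r/(1 + r) = 2(0.77)/(1 + 0.77) = 1.540/1.77 = 0.8701 → 0.87
Weight the observed score by reliability and the mean by (1 − reliability): T̂ = 0.87·123.9 + 0.13·105.7 = 107.793 + 13.741 = 121.5340.

121.534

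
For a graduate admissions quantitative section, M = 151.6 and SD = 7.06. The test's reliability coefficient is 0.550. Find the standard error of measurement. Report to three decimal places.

SEM = SD · √(1 − ρ) = 7.06 × √0.450 = 7.06 × 0.6708 = 4.7360

4.736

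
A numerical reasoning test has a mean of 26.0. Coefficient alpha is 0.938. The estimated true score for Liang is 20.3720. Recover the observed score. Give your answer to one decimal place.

20.0

T̂ = ρX + (1 − ρ)μ  ⇒  X = (T̂ − (1 − ρ)μ) / ρ
X = (20.3720 − 0.062 × 26.0) / 0.938 = (20.3720 − 1.6120) / 0.938 = 18.7600 / 0.938 = 20.000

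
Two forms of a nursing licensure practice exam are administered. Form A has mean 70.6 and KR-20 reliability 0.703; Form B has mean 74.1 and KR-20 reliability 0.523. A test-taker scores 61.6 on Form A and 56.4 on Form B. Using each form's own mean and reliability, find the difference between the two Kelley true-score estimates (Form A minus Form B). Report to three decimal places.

-0.570

T̂_A = 0.703(61.6) + 0.297(70.6) = 64.27300
T̂_B = 0.523(56.4) + 0.477(74.1) = 64.84290
T̂_A − T̂_B = -0.56990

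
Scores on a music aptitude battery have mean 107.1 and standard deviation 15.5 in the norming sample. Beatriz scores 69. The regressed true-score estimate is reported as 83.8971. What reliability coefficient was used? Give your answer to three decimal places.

0.609

T̂ = ρX + (1 − ρ)μ  ⇒  T̂ − μ = ρ(X − μ)
ρ = (T̂ − μ)/(X − μ) = (83.8971 − 107.1) / (69 − 107.1) = -23.2029 / -38.1 = 0.60900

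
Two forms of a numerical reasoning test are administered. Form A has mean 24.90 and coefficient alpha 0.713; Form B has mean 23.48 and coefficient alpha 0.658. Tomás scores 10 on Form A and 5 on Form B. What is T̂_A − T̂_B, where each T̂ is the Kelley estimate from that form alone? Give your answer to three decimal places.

2.956

T̂_A = 0.713(10) + 0.287(24.90) = 14.27630
T̂_B = 0.658(5) + 0.342(23.48) = 11.32016
T̂_A − T̂_B = 2.95614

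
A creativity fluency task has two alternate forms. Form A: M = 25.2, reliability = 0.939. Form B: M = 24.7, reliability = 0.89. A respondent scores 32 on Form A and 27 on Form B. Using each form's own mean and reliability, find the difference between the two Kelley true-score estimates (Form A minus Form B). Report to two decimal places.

T̂_A = 0.939(32) + 0.061(25.2) = 31.5852
T̂_B = 0.89(27) + 0.11(24.7) = 26.7470
T̂_A − T̂_B = 4.8382

4.84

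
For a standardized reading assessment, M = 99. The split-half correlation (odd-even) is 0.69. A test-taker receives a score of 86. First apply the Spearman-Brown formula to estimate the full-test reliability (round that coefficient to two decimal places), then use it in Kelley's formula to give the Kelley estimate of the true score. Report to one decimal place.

88.3

Spearman-Brown: ρ = 2r/(1 + r) = 2(0.69)/(1 + 0.69) = 1.380/1.69 = 0.8166 → 0.82
T̂ = 0.82(86) + 0.18(99) = 70.52 + 17.82 = 88.34 → 88.3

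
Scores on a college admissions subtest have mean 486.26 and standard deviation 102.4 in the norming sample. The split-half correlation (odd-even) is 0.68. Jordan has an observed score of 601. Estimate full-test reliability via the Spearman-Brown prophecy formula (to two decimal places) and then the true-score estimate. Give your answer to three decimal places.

Spearman-Brown: ρ = 2r/(1 + r) = 2(0.68)/(1 + 0.68) = 1.360/1.68 = 0.8095 → 0.81
Weight the observed score by reliability and the mean by (1 − reliability): T̂ = 0.81·601 + 0.19·486.26 = 486.81 + 92.3894 = 579.1994.

579.199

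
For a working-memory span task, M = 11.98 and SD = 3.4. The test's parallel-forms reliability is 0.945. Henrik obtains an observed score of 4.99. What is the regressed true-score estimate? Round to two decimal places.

5.37

Weight the observed score by reliability and the mean by (1 − reliability): T̂ = 0.945·4.99 + 0.055·11.98 = 4.71555 + 0.65890 = 5.374.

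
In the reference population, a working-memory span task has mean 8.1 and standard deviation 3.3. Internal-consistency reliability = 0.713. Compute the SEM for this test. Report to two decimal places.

SEM = SD · √(1 − ρ) = 3.3 × √0.287 = 3.3 × 0.5357 = 1.768

1.77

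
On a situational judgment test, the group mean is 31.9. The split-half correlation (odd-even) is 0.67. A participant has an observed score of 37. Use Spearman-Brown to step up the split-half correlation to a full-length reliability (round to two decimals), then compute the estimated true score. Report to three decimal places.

Spearman-Brown: ρ = 2r/(1 + r) = 2(0.67)/(1 + 0.67) = 1.340/1.67 = 0.8024 → 0.80
T̂ = 0.80(37) + 0.20(31.9) = 29.60 + 6.380 = 35.9800 → 35.980

35.980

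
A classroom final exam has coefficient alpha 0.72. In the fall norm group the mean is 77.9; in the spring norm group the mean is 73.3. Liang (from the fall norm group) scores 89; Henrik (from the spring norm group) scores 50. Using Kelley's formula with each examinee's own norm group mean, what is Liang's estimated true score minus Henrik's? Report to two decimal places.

29.37

T̂_Liang = 0.72(89) + 0.28(77.9) = 85.8920
T̂_Henrik = 0.72(50) + 0.28(73.3) = 56.5240
Difference = 85.8920 − 56.5240 = 29.3680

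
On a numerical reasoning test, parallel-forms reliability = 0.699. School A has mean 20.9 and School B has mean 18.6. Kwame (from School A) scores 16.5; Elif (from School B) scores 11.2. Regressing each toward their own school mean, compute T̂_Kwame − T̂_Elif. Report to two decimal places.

T̂_Kwame = 0.699(16.5) + 0.301(20.9) = 17.8244
T̂_Elif = 0.699(11.2) + 0.301(18.6) = 13.4274
Difference = 17.8244 − 13.4274 = 4.3970

4.40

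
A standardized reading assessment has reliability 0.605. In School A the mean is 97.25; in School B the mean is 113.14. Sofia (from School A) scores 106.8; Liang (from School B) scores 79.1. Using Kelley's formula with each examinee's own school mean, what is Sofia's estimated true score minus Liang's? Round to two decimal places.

10.48

T̂_Sofia = 0.605(106.8) + 0.395(97.25) = 103.0277
T̂_Liang = 0.605(79.1) + 0.395(113.14) = 92.5458
Difference = 103.0277 − 92.5458 = 10.4820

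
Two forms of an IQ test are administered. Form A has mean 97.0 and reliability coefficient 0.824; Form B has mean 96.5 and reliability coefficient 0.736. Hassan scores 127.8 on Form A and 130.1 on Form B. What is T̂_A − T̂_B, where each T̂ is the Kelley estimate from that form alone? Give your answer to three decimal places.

1.150

T̂_A = 0.824(127.8) + 0.176(97.0) = 122.37920
T̂_B = 0.736(130.1) + 0.264(96.5) = 121.22960
T̂_A − T̂_B = 1.14960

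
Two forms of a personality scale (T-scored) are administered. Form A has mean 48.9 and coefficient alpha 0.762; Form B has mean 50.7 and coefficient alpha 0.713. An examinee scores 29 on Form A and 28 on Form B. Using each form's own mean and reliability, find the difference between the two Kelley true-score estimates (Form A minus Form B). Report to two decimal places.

-0.78

T̂_A = 0.762(29) + 0.238(48.9) = 33.7362
T̂_B = 0.713(28) + 0.287(50.7) = 34.5149
T̂_A − T̂_B = -0.7787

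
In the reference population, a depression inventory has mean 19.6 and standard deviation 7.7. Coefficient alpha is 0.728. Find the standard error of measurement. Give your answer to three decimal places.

4.016

SEM = SD · √(1 − ρ) = 7.7 × √0.272 = 7.7 × 0.5215 = 4.0158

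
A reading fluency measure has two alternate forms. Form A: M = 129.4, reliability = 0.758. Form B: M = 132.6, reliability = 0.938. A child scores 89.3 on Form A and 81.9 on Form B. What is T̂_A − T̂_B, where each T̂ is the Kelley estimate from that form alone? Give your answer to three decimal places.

13.961

T̂_A = 0.758(89.3) + 0.242(129.4) = 99.00420
T̂_B = 0.938(81.9) + 0.062(132.6) = 85.04340
T̂_A − T̂_B = 13.96080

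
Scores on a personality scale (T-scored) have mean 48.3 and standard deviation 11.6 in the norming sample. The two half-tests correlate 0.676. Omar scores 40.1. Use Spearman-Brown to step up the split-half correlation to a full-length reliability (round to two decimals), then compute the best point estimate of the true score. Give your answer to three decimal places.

Spearman-Brown: ρ = 2r/(1 + r) = 2(0.676)/(1 + 0.676) = 1.3520/1.676 = 0.8067 → 0.81
Weight the observed score by reliability and the mean by (1 − reliability): T̂ = 0.81·40.1 + 0.19·48.3 = 32.481 + 9.177 = 41.6580.

41.658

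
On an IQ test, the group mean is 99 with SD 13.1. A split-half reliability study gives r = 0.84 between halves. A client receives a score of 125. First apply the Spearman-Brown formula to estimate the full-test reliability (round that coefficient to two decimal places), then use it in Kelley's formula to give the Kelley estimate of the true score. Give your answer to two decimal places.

Spearman-Brown: ρ = 2r/(1 + r) = 2(0.84)/(1 + 0.84) = 1.680/1.84 = 0.9130 → 0.91
T̂ = 0.91(125) + 0.09(99) = 113.75 + 8.91 = 122.660 → 122.66

122.66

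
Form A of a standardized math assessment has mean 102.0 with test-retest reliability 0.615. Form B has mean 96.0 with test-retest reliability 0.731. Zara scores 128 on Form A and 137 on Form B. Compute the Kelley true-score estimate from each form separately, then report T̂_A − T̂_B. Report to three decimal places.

T̂_A = 0.615(128) + 0.385(102.0) = 117.99000
T̂_B = 0.731(137) + 0.269(96.0) = 125.97100
T̂_A − T̂_B = -7.98100

-7.981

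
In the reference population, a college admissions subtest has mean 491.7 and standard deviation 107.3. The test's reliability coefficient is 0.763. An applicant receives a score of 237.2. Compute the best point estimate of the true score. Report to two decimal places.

Regress the observed score toward the mean by the unreliability: T̂ = 0.763·237.2 + 0.237·491.7 = 180.9836 + 116.5329 = 297.517.

297.52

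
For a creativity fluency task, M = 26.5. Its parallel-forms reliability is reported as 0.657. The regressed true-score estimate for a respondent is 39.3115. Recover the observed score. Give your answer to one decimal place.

T̂ = ρX + (1 − ρ)μ  ⇒  X = (T̂ − (1 − ρ)μ) / ρ
X = (39.3115 − 0.343 × 26.5) / 0.657 = (39.3115 − 9.0895) / 0.657 = 30.2220 / 0.657 = 46.000

46.0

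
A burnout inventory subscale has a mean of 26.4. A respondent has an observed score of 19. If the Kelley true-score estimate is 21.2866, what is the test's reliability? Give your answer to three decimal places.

0.691

T̂ = ρX + (1 − ρ)μ  ⇒  T̂ − μ = ρ(X − μ)
ρ = (T̂ − μ)/(X − μ) = (21.2866 − 26.4) / (19 − 26.4) = -5.1134 / -7.4 = 0.69100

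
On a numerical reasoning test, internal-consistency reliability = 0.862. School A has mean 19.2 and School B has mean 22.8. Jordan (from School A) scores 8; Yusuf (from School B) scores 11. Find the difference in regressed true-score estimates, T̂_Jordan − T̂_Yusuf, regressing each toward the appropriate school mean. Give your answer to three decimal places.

-3.083

T̂_Jordan = 0.862(8) + 0.138(19.2) = 9.54560
T̂_Yusuf = 0.862(11) + 0.138(22.8) = 12.62840
Difference = 9.54560 − 12.62840 = -3.08280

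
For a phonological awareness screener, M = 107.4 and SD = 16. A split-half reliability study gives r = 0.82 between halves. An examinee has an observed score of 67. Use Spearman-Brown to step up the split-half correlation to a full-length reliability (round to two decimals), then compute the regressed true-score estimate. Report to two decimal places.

71.04

Spearman-Brown: ρ = 2r/(1 + r) = 2(0.82)/(1 + 0.82) = 1.640/1.82 = 0.9011 → 0.90
Kelley's formula gives T̂ = 0.90·67 + 0.10·107.4 = 60.30 + 10.740 = 71.040.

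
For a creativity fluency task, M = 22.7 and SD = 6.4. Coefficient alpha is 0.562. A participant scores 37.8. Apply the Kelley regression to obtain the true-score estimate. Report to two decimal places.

31.19

Weight the observed score by reliability and the mean by (1 − reliability): T̂ = 0.562·37.8 + 0.438·22.7 = 21.2436 + 9.9426 = 31.186.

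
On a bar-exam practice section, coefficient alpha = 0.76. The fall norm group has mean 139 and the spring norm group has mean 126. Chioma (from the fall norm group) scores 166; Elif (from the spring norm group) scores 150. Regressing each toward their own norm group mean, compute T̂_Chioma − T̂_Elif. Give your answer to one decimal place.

T̂_Chioma = 0.76(166) + 0.24(139) = 159.520
T̂_Elif = 0.76(150) + 0.24(126) = 144.240
Difference = 159.520 − 144.240 = 15.280

15.3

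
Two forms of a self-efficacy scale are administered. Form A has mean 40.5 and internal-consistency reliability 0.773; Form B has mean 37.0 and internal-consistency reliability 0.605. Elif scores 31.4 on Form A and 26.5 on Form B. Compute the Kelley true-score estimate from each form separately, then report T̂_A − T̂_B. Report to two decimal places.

T̂_A = 0.773(31.4) + 0.227(40.5) = 33.4657
T̂_B = 0.605(26.5) + 0.395(37.0) = 30.6475
T̂_A − T̂_B = 2.8182

2.82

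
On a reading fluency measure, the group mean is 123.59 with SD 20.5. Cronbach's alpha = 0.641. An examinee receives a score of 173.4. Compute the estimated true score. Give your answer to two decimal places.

T̂ = 0.641(173.4) + 0.359(123.59) = 111.1494 + 44.36881 = 155.518 → 155.52

155.52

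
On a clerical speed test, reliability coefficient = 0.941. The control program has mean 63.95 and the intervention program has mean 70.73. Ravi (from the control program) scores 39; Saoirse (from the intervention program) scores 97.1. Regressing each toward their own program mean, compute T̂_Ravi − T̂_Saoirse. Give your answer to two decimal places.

T̂_Ravi = 0.941(39) + 0.059(63.95) = 40.4721
T̂_Saoirse = 0.941(97.1) + 0.059(70.73) = 95.5442
Difference = 40.4721 − 95.5442 = -55.0721

-55.07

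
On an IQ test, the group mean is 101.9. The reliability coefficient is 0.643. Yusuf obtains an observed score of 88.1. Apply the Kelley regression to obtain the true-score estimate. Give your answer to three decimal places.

93.027

T̂ = 0.643(88.1) + 0.357(101.9) = 56.6483 + 36.3783 = 93.0266 → 93.027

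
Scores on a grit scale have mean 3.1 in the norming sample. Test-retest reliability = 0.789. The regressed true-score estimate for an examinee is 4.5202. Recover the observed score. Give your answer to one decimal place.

4.9

T̂ = ρX + (1 − ρ)μ  ⇒  X = (T̂ − (1 − ρ)μ) / ρ
X = (4.5202 − 0.211 × 3.1) / 0.789 = (4.5202 − 0.6541) / 0.789 = 3.8661 / 0.789 = 4.900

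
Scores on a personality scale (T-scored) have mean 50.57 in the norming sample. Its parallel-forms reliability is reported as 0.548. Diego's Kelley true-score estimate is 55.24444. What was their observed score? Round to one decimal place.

T̂ = ρX + (1 − ρ)μ  ⇒  X = (T̂ − (1 − ρ)μ) / ρ
X = (55.24444 − 0.452 × 50.57) / 0.548 = (55.24444 − 22.85764) / 0.548 = 32.38680 / 0.548 = 59.100

59.1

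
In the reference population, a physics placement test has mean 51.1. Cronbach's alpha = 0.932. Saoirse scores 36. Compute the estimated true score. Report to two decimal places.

37.03

Regress the observed score toward the mean by the unreliability: T̂ = 0.932·36 + 0.068·51.1 = 33.552 + 3.4748 = 37.027.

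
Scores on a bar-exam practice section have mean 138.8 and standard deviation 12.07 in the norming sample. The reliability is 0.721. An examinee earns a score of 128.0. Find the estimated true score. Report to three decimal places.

131.013

Weight the observed score by reliability and the mean by (1 − reliability): T̂ = 0.721·128.0 + 0.279·138.8 = 92.2880 + 38.7252 = 131.0132.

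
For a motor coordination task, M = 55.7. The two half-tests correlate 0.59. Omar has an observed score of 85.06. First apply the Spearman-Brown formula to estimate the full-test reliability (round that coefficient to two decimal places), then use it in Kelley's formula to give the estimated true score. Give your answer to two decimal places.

77.43

Spearman-Brown: ρ = 2r/(1 + r) = 2(0.59)/(1 + 0.59) = 1.180/1.59 = 0.7421 → 0.74
T̂ = 0.74(85.06) + 0.26(55.7) = 62.9444 + 14.482 = 77.426 → 77.43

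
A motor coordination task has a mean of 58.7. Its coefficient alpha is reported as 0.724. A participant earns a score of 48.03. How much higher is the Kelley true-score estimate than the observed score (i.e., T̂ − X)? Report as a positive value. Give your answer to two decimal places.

2.94

Kelley's formula gives T̂ = 0.724·48.03 + 0.276·58.7 = 34.77372 + 16.2012 = 50.9749.
T̂ − X = 50.975 − 48.03 = 2.945 → 2.94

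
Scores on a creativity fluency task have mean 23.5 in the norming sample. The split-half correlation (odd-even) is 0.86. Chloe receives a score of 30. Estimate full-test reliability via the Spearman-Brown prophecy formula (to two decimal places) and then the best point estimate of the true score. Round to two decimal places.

Spearman-Brown: ρ = 2r/(1 + r) = 2(0.86)/(1 + 0.86) = 1.720/1.86 = 0.9247 → 0.92
Regress the observed score toward the mean by the unreliability: T̂ = 0.92·30 + 0.08·23.5 = 27.60 + 1.880 = 29.480.

29.48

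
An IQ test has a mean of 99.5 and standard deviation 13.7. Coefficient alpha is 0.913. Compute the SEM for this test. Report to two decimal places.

SEM = SD · √(1 − ρ) = 13.7 × √0.087 = 13.7 × 0.2950 = 4.041

4.04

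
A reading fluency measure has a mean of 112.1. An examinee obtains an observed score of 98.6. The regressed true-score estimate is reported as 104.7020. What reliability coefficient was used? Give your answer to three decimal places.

T̂ = ρX + (1 − ρ)μ  ⇒  T̂ − μ = ρ(X − μ)
ρ = (T̂ − μ)/(X − μ) = (104.7020 − 112.1) / (98.6 − 112.1) = -7.3980 / -13.5 = 0.54800

0.548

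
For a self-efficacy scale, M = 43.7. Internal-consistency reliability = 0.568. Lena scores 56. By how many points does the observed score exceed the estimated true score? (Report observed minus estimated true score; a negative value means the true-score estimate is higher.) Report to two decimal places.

5.31

T̂ = 0.568(56) + 0.432(43.7) = 31.808 + 18.8784 = 50.6864 → 50.686
X − T̂ = 56 − 50.686 = 5.314 → 5.31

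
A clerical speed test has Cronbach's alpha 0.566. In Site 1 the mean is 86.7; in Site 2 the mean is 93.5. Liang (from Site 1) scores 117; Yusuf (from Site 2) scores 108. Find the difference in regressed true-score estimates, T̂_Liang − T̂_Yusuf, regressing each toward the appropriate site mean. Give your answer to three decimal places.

T̂_Liang = 0.566(117) + 0.434(86.7) = 103.84980
T̂_Yusuf = 0.566(108) + 0.434(93.5) = 101.70700
Difference = 103.84980 − 101.70700 = 2.14280

2.143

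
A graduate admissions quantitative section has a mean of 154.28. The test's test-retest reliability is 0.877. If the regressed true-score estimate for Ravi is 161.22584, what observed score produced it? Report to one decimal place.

162.2

T̂ = ρX + (1 − ρ)μ  ⇒  X = (T̂ − (1 − ρ)μ) / ρ
X = (161.22584 − 0.123 × 154.28) / 0.877 = (161.22584 − 18.97644) / 0.877 = 142.24940 / 0.877 = 162.200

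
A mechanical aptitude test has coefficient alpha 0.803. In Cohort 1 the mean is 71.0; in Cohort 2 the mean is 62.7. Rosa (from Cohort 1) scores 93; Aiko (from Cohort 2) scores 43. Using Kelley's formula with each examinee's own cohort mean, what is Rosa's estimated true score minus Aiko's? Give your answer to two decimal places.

41.79

T̂_Rosa = 0.803(93) + 0.197(71.0) = 88.6660
T̂_Aiko = 0.803(43) + 0.197(62.7) = 46.8809
Difference = 88.6660 − 46.8809 = 41.7851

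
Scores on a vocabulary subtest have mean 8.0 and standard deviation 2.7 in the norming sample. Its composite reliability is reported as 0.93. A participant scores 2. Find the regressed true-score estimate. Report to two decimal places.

T̂ = ρX + (1 − ρ)μ
  = 0.93 × 2 + 0.07 × 8.0
  = 1.86 + 0.560
  = 2.420
  ≈ 2.42

2.42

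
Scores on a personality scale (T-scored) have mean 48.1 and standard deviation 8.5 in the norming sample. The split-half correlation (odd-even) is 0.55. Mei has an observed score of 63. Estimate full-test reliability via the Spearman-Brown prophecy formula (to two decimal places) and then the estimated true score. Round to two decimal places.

Spearman-Brown: ρ = 2r/(1 + r) = 2(0.55)/(1 + 0.55) = 1.100/1.55 = 0.7097 → 0.71
T̂ = 0.71(63) + 0.29(48.1) = 44.73 + 13.949 = 58.679 → 58.68

58.68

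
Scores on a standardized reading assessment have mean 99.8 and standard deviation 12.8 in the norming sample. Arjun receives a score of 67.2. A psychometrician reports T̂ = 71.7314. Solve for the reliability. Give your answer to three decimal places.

T̂ = ρX + (1 − ρ)μ  ⇒  T̂ − μ = ρ(X − μ)
ρ = (T̂ − μ)/(X − μ) = (71.7314 − 99.8) / (67.2 − 99.8) = -28.0686 / -32.6 = 0.86100

0.861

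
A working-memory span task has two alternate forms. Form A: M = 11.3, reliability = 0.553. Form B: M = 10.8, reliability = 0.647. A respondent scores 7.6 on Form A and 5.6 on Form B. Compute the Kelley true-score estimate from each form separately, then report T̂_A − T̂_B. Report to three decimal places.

1.818

T̂_A = 0.553(7.6) + 0.447(11.3) = 9.25390
T̂_B = 0.647(5.6) + 0.353(10.8) = 7.43560
T̂_A − T̂_B = 1.81830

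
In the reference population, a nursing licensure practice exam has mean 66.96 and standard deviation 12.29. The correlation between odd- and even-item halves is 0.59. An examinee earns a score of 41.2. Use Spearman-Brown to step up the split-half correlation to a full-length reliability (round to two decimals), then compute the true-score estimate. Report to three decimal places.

47.898

Spearman-Brown: ρ = 2r/(1 + r) = 2(0.59)/(1 + 0.59) = 1.180/1.59 = 0.7421 → 0.74
T̂ = 0.74(41.2) + 0.26(66.96) = 30.488 + 17.4096 = 47.8976 → 47.898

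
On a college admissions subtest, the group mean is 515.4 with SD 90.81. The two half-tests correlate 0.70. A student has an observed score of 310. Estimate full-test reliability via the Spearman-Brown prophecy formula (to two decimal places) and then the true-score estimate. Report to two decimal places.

Spearman-Brown: ρ = 2r/(1 + r) = 2(0.70)/(1 + 0.70) = 1.400/1.70 = 0.8235 → 0.82
T̂ = 0.82(310) + 0.18(515.4) = 254.20 + 92.772 = 346.972 → 346.97

346.97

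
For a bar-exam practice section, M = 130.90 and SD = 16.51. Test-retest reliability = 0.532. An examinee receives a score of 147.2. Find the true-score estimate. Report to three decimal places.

139.572

T̂ = 0.532(147.2) + 0.468(130.90) = 78.3104 + 61.26120 = 139.5716 → 139.572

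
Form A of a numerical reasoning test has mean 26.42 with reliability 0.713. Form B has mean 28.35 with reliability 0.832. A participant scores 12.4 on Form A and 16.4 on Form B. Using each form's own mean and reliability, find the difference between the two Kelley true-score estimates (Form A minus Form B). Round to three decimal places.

T̂_A = 0.713(12.4) + 0.287(26.42) = 16.42374
T̂_B = 0.832(16.4) + 0.168(28.35) = 18.40760
T̂_A − T̂_B = -1.98386

-1.984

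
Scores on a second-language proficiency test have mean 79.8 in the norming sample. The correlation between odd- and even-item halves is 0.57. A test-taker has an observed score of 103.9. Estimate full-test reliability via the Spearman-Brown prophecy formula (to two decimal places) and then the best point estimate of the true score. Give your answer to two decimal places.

Spearman-Brown: ρ = 2r/(1 + r) = 2(0.57)/(1 + 0.57) = 1.140/1.57 = 0.7261 → 0.73
T̂ = ρX + (1 − ρ)μ
  = 0.73 × 103.9 + 0.27 × 79.8
  = 75.847 + 21.546
  = 97.393
  ≈ 97.39

97.39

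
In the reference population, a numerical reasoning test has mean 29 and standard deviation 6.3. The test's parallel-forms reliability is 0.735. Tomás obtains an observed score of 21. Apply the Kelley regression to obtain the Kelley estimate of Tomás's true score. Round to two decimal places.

T̂ = 0.735(21) + 0.265(29) = 15.435 + 7.685 = 23.120 → 23.12

23.12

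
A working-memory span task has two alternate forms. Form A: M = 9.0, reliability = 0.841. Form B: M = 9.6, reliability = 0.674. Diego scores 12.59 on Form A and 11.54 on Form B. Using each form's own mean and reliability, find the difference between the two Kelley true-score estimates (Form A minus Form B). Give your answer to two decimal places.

1.11

T̂_A = 0.841(12.59) + 0.159(9.0) = 12.0192
T̂_B = 0.674(11.54) + 0.326(9.6) = 10.9076
T̂_A − T̂_B = 1.1116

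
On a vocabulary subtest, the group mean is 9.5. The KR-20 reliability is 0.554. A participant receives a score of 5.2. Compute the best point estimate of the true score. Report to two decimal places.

7.12

T̂ = 0.554(5.2) + 0.446(9.5) = 2.8808 + 4.2370 = 7.118 → 7.12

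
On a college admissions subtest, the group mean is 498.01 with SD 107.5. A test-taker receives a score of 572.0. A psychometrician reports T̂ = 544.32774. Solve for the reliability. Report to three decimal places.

0.626

T̂ = ρX + (1 − ρ)μ  ⇒  T̂ − μ = ρ(X − μ)
ρ = (T̂ − μ)/(X − μ) = (544.32774 − 498.01) / (572.0 − 498.01) = 46.31774 / 73.99 = 0.62600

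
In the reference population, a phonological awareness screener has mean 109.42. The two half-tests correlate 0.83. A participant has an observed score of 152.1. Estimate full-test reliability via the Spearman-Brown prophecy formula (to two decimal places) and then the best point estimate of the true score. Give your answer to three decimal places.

Spearman-Brown: ρ = 2r/(1 + r) = 2(0.83)/(1 + 0.83) = 1.660/1.83 = 0.9071 → 0.91
T̂ = ρX + (1 − ρ)μ
  = 0.91 × 152.1 + 0.09 × 109.42
  = 138.411 + 9.8478
  = 148.2588
  ≈ 148.259

148.259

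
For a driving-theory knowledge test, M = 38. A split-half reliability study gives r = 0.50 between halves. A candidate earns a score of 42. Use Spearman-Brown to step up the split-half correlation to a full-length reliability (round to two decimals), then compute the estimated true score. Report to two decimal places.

40.68

Spearman-Brown: ρ = 2r/(1 + r) = 2(0.50)/(1 + 0.50) = 1.000/1.50 = 0.6667 → 0.67
Weight the observed score by reliability and the mean by (1 − reliability): T̂ = 0.67·42 + 0.33·38 = 28.14 + 12.54 = 40.680.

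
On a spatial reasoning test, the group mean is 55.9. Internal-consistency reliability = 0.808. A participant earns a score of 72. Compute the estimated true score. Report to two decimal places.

Kelley's formula gives T̂ = 0.808·72 + 0.192·55.9 = 58.176 + 10.7328 = 68.909.

68.91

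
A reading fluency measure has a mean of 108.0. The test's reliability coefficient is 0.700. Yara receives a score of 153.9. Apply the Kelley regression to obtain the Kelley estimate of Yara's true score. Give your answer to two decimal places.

140.13

T̂ = ρX + (1 − ρ)μ
  = 0.700 × 153.9 + 0.300 × 108.0
  = 107.7300 + 32.4000
  = 140.130
  ≈ 140.13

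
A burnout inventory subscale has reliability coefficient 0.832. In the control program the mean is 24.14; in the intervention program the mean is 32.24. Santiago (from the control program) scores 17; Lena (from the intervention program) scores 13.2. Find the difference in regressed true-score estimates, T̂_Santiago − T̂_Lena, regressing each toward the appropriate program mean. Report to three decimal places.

1.801

T̂_Santiago = 0.832(17) + 0.168(24.14) = 18.19952
T̂_Lena = 0.832(13.2) + 0.168(32.24) = 16.39872
Difference = 18.19952 − 16.39872 = 1.80080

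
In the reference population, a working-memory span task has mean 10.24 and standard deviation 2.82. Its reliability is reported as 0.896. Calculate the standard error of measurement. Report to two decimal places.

SEM = SD · √(1 − ρ) = 2.82 × √0.104 = 2.82 × 0.3225 = 0.909

0.91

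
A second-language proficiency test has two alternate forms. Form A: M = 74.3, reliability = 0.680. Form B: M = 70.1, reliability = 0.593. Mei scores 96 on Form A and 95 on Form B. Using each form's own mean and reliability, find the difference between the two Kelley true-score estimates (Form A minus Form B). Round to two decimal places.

4.19

T̂_A = 0.680(96) + 0.320(74.3) = 89.0560
T̂_B = 0.593(95) + 0.407(70.1) = 84.8657
T̂_A − T̂_B = 4.1903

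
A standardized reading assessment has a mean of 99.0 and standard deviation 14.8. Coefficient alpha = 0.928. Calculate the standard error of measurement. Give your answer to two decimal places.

3.97

SEM = SD · √(1 − ρ) = 14.8 × √0.072 = 14.8 × 0.2683 = 3.971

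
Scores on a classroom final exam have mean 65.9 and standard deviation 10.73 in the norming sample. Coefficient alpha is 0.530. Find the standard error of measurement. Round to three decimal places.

SEM = SD · √(1 − ρ) = 10.73 × √0.470 = 10.73 × 0.6856 = 7.3561

7.356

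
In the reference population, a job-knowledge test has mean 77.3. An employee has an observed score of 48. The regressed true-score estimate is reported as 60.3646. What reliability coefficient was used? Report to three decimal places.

T̂ = ρX + (1 − ρ)μ  ⇒  T̂ − μ = ρ(X − μ)
ρ = (T̂ − μ)/(X − μ) = (60.3646 − 77.3) / (48 − 77.3) = -16.9354 / -29.3 = 0.57800

0.578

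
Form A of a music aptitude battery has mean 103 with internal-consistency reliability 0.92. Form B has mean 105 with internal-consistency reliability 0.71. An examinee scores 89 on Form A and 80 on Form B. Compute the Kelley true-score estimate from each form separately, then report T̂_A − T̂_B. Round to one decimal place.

T̂_A = 0.92(89) + 0.08(103) = 90.120
T̂_B = 0.71(80) + 0.29(105) = 87.250
T̂_A − T̂_B = 2.870

2.9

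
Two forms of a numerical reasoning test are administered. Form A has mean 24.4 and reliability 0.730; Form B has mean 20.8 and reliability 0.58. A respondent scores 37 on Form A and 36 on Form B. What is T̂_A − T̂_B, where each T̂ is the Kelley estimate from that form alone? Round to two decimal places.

3.98

T̂_A = 0.730(37) + 0.270(24.4) = 33.5980
T̂_B = 0.58(36) + 0.42(20.8) = 29.6160
T̂_A − T̂_B = 3.9820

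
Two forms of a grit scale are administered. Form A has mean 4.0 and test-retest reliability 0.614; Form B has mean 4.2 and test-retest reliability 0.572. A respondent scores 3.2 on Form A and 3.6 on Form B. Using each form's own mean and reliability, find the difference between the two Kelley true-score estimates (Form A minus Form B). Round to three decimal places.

-0.348

T̂_A = 0.614(3.2) + 0.386(4.0) = 3.50880
T̂_B = 0.572(3.6) + 0.428(4.2) = 3.85680
T̂_A − T̂_B = -0.34800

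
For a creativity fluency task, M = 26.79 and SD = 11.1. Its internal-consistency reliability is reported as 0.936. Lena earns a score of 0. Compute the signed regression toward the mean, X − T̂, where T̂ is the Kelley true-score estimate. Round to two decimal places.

-1.71

T̂ = 0.936(0) + 0.064(26.79) = 0.000 + 1.71456 = 1.7146 → 1.715
X − T̂ = 0 − 1.715 = -1.715 → -1.71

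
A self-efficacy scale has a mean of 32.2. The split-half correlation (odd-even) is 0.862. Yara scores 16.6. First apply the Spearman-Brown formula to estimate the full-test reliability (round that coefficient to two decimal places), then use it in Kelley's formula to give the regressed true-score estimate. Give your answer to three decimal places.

17.692

Spearman-Brown: ρ = 2r/(1 + r) = 2(0.862)/(1 + 0.862) = 1.7240/1.862 = 0.9259 → 0.93
T̂ = ρX + (1 − ρ)μ
  = 0.93 × 16.6 + 0.07 × 32.2
  = 15.438 + 2.254
  = 17.6920
  ≈ 17.692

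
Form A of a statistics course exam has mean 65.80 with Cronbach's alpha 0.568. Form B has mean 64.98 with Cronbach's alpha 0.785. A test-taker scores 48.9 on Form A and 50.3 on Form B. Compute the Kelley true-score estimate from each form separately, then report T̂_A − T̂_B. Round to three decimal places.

T̂_A = 0.568(48.9) + 0.432(65.80) = 56.20080
T̂_B = 0.785(50.3) + 0.215(64.98) = 53.45620
T̂_A − T̂_B = 2.74460

2.745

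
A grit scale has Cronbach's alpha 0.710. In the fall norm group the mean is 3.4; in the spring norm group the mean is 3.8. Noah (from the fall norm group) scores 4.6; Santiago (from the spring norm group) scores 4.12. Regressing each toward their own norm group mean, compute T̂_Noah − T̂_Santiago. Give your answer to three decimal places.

0.225

T̂_Noah = 0.710(4.6) + 0.290(3.4) = 4.25200
T̂_Santiago = 0.710(4.12) + 0.290(3.8) = 4.02720
Difference = 4.25200 − 4.02720 = 0.22480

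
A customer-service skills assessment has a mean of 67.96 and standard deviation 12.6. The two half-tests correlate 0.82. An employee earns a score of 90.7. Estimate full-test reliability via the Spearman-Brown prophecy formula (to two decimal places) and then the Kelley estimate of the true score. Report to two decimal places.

Spearman-Brown: ρ = 2r/(1 + r) = 2(0.82)/(1 + 0.82) = 1.640/1.82 = 0.9011 → 0.90
T̂ = 0.90(90.7) + 0.10(67.96) = 81.630 + 6.7960 = 88.426 → 88.43

88.43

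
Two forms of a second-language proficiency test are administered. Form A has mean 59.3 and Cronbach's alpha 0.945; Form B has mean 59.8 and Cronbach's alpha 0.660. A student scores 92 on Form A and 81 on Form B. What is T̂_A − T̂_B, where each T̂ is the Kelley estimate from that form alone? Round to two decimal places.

T̂_A = 0.945(92) + 0.055(59.3) = 90.2015
T̂_B = 0.660(81) + 0.340(59.8) = 73.7920
T̂_A − T̂_B = 16.4095

16.41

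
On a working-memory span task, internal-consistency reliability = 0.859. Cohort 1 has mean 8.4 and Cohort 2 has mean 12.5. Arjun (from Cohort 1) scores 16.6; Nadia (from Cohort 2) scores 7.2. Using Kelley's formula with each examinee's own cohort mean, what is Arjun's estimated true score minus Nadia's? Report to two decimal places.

T̂_Arjun = 0.859(16.6) + 0.141(8.4) = 15.4438
T̂_Nadia = 0.859(7.2) + 0.141(12.5) = 7.9473
Difference = 15.4438 − 7.9473 = 7.4965

7.50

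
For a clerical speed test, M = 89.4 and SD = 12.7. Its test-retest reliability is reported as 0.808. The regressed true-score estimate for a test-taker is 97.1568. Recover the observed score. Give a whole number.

99

T̂ = ρX + (1 − ρ)μ  ⇒  X = (T̂ − (1 − ρ)μ) / ρ
X = (97.1568 − 0.192 × 89.4) / 0.808 = (97.1568 − 17.1648) / 0.808 = 79.9920 / 0.808 = 99.00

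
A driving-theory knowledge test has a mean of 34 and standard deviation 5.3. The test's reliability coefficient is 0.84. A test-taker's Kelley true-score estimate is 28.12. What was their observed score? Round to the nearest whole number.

27

T̂ = ρX + (1 − ρ)μ  ⇒  X = (T̂ − (1 − ρ)μ) / ρ
X = (28.12 − 0.16 × 34) / 0.84 = (28.12 − 5.44) / 0.84 = 22.68 / 0.84 = 27.00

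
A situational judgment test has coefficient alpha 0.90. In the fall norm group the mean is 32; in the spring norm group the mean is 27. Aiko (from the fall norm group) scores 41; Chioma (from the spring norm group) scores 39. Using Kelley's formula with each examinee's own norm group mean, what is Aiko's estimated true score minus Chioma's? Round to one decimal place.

T̂_Aiko = 0.90(41) + 0.10(32) = 40.100
T̂_Chioma = 0.90(39) + 0.10(27) = 37.800
Difference = 40.100 − 37.800 = 2.300

2.3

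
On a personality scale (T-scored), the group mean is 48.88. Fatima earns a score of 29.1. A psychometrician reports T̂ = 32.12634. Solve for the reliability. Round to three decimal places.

T̂ = ρX + (1 − ρ)μ  ⇒  T̂ − μ = ρ(X − μ)
ρ = (T̂ − μ)/(X − μ) = (32.12634 − 48.88) / (29.1 − 48.88) = -16.75366 / -19.78 = 0.84700

0.847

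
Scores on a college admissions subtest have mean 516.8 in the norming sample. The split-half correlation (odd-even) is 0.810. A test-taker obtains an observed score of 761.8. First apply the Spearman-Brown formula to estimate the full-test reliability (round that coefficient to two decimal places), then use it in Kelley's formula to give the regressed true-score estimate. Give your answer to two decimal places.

Spearman-Brown: ρ = 2r/(1 + r) = 2(0.810)/(1 + 0.810) = 1.6200/1.810 = 0.8950 → 0.90
T̂ = ρX + (1 − ρ)μ
  = 0.90 × 761.8 + 0.10 × 516.8
  = 685.620 + 51.680
  = 737.300
  ≈ 737.30

737.30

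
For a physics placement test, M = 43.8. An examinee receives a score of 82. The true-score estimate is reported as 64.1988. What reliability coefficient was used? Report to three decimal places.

T̂ = ρX + (1 − ρ)μ  ⇒  T̂ − μ = ρ(X − μ)
ρ = (T̂ − μ)/(X − μ) = (64.1988 − 43.8) / (82 − 43.8) = 20.3988 / 38.2 = 0.53400

0.534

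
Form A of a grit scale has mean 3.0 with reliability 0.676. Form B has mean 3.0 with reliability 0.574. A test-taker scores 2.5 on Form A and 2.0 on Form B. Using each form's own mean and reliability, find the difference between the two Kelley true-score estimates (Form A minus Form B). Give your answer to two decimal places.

T̂_A = 0.676(2.5) + 0.324(3.0) = 2.6620
T̂_B = 0.574(2.0) + 0.426(3.0) = 2.4260
T̂_A − T̂_B = 0.2360

0.24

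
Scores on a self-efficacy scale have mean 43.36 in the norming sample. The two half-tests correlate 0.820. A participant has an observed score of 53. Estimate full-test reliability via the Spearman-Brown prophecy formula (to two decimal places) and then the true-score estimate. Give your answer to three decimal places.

52.036

Spearman-Brown: ρ = 2r/(1 + r) = 2(0.820)/(1 + 0.820) = 1.6400/1.820 = 0.9011 → 0.90
T̂ = ρX + (1 − ρ)μ
  = 0.90 × 53 + 0.10 × 43.36
  = 47.70 + 4.3360
  = 52.0360
  ≈ 52.036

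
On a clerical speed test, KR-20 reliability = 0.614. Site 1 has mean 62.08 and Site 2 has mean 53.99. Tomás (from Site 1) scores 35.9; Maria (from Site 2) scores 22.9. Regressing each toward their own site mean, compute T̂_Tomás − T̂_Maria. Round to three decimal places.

11.105

T̂_Tomás = 0.614(35.9) + 0.386(62.08) = 46.00548
T̂_Maria = 0.614(22.9) + 0.386(53.99) = 34.90074
Difference = 46.00548 − 34.90074 = 11.10474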